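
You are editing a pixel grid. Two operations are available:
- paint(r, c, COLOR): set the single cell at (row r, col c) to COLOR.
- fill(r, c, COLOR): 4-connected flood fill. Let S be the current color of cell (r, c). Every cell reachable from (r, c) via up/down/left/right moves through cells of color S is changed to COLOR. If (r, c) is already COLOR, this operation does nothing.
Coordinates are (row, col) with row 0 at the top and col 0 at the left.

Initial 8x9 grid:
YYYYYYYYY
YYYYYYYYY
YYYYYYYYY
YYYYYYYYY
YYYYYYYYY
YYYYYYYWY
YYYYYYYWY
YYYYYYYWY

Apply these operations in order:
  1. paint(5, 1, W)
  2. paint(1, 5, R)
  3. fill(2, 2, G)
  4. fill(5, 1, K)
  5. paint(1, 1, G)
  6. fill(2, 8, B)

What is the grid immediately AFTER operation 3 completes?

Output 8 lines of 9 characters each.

Answer: GGGGGGGGG
GGGGGRGGG
GGGGGGGGG
GGGGGGGGG
GGGGGGGGG
GWGGGGGWG
GGGGGGGWG
GGGGGGGWG

Derivation:
After op 1 paint(5,1,W):
YYYYYYYYY
YYYYYYYYY
YYYYYYYYY
YYYYYYYYY
YYYYYYYYY
YWYYYYYWY
YYYYYYYWY
YYYYYYYWY
After op 2 paint(1,5,R):
YYYYYYYYY
YYYYYRYYY
YYYYYYYYY
YYYYYYYYY
YYYYYYYYY
YWYYYYYWY
YYYYYYYWY
YYYYYYYWY
After op 3 fill(2,2,G) [67 cells changed]:
GGGGGGGGG
GGGGGRGGG
GGGGGGGGG
GGGGGGGGG
GGGGGGGGG
GWGGGGGWG
GGGGGGGWG
GGGGGGGWG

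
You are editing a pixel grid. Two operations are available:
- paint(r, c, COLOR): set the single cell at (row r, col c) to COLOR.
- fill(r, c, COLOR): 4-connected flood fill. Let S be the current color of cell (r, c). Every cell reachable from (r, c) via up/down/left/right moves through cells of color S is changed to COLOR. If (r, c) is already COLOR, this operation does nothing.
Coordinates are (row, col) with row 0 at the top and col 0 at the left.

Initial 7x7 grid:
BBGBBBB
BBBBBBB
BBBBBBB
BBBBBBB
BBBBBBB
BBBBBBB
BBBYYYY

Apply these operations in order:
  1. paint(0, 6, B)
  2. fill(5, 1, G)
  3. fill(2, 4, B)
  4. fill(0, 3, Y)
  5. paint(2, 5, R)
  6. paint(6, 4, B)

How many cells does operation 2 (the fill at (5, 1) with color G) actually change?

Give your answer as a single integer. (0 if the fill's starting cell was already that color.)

Answer: 44

Derivation:
After op 1 paint(0,6,B):
BBGBBBB
BBBBBBB
BBBBBBB
BBBBBBB
BBBBBBB
BBBBBBB
BBBYYYY
After op 2 fill(5,1,G) [44 cells changed]:
GGGGGGG
GGGGGGG
GGGGGGG
GGGGGGG
GGGGGGG
GGGGGGG
GGGYYYY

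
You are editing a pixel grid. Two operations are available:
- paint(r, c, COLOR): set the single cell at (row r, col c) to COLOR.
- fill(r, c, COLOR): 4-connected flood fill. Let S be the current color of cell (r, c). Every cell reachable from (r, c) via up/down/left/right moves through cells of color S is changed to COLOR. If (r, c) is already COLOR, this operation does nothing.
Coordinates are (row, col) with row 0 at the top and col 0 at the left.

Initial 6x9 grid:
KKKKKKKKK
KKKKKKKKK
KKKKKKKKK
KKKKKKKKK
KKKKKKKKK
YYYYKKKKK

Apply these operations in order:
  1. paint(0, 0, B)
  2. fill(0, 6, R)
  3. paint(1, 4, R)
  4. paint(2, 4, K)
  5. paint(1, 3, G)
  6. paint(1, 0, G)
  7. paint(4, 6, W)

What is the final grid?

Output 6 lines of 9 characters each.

Answer: BRRRRRRRR
GRRGRRRRR
RRRRKRRRR
RRRRRRRRR
RRRRRRWRR
YYYYRRRRR

Derivation:
After op 1 paint(0,0,B):
BKKKKKKKK
KKKKKKKKK
KKKKKKKKK
KKKKKKKKK
KKKKKKKKK
YYYYKKKKK
After op 2 fill(0,6,R) [49 cells changed]:
BRRRRRRRR
RRRRRRRRR
RRRRRRRRR
RRRRRRRRR
RRRRRRRRR
YYYYRRRRR
After op 3 paint(1,4,R):
BRRRRRRRR
RRRRRRRRR
RRRRRRRRR
RRRRRRRRR
RRRRRRRRR
YYYYRRRRR
After op 4 paint(2,4,K):
BRRRRRRRR
RRRRRRRRR
RRRRKRRRR
RRRRRRRRR
RRRRRRRRR
YYYYRRRRR
After op 5 paint(1,3,G):
BRRRRRRRR
RRRGRRRRR
RRRRKRRRR
RRRRRRRRR
RRRRRRRRR
YYYYRRRRR
After op 6 paint(1,0,G):
BRRRRRRRR
GRRGRRRRR
RRRRKRRRR
RRRRRRRRR
RRRRRRRRR
YYYYRRRRR
After op 7 paint(4,6,W):
BRRRRRRRR
GRRGRRRRR
RRRRKRRRR
RRRRRRRRR
RRRRRRWRR
YYYYRRRRR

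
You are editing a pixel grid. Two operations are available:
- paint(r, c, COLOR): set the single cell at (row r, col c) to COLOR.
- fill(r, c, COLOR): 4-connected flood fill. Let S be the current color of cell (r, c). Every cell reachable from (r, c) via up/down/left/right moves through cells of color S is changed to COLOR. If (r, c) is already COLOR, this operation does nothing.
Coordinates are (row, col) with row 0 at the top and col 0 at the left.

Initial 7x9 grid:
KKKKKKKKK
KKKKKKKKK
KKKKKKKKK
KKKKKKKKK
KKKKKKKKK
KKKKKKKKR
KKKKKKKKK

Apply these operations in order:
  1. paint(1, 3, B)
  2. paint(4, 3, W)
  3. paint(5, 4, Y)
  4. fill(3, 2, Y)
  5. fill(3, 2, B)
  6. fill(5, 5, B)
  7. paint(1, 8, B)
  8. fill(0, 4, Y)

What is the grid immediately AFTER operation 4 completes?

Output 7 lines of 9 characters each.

After op 1 paint(1,3,B):
KKKKKKKKK
KKKBKKKKK
KKKKKKKKK
KKKKKKKKK
KKKKKKKKK
KKKKKKKKR
KKKKKKKKK
After op 2 paint(4,3,W):
KKKKKKKKK
KKKBKKKKK
KKKKKKKKK
KKKKKKKKK
KKKWKKKKK
KKKKKKKKR
KKKKKKKKK
After op 3 paint(5,4,Y):
KKKKKKKKK
KKKBKKKKK
KKKKKKKKK
KKKKKKKKK
KKKWKKKKK
KKKKYKKKR
KKKKKKKKK
After op 4 fill(3,2,Y) [59 cells changed]:
YYYYYYYYY
YYYBYYYYY
YYYYYYYYY
YYYYYYYYY
YYYWYYYYY
YYYYYYYYR
YYYYYYYYY

Answer: YYYYYYYYY
YYYBYYYYY
YYYYYYYYY
YYYYYYYYY
YYYWYYYYY
YYYYYYYYR
YYYYYYYYY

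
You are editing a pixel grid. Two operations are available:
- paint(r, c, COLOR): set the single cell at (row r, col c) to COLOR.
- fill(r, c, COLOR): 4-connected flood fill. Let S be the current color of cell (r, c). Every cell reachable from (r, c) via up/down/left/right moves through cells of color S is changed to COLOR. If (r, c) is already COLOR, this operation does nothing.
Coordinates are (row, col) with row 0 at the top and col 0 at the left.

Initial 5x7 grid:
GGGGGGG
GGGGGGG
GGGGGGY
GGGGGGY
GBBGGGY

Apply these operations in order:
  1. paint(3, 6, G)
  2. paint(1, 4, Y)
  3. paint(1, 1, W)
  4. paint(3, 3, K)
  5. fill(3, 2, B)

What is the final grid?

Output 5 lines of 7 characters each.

After op 1 paint(3,6,G):
GGGGGGG
GGGGGGG
GGGGGGY
GGGGGGG
GBBGGGY
After op 2 paint(1,4,Y):
GGGGGGG
GGGGYGG
GGGGGGY
GGGGGGG
GBBGGGY
After op 3 paint(1,1,W):
GGGGGGG
GWGGYGG
GGGGGGY
GGGGGGG
GBBGGGY
After op 4 paint(3,3,K):
GGGGGGG
GWGGYGG
GGGGGGY
GGGKGGG
GBBGGGY
After op 5 fill(3,2,B) [28 cells changed]:
BBBBBBB
BWBBYBB
BBBBBBY
BBBKBBB
BBBBBBY

Answer: BBBBBBB
BWBBYBB
BBBBBBY
BBBKBBB
BBBBBBY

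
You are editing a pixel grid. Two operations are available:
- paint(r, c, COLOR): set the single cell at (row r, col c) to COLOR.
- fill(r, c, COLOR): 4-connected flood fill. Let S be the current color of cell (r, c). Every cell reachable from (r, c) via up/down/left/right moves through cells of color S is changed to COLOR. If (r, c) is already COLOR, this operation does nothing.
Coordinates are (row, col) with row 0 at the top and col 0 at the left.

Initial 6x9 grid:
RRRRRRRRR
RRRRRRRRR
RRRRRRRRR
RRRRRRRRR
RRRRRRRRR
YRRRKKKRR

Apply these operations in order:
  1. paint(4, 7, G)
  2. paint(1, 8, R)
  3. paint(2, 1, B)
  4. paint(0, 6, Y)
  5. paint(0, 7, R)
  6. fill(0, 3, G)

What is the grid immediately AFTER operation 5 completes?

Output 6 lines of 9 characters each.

Answer: RRRRRRYRR
RRRRRRRRR
RBRRRRRRR
RRRRRRRRR
RRRRRRRGR
YRRRKKKRR

Derivation:
After op 1 paint(4,7,G):
RRRRRRRRR
RRRRRRRRR
RRRRRRRRR
RRRRRRRRR
RRRRRRRGR
YRRRKKKRR
After op 2 paint(1,8,R):
RRRRRRRRR
RRRRRRRRR
RRRRRRRRR
RRRRRRRRR
RRRRRRRGR
YRRRKKKRR
After op 3 paint(2,1,B):
RRRRRRRRR
RRRRRRRRR
RBRRRRRRR
RRRRRRRRR
RRRRRRRGR
YRRRKKKRR
After op 4 paint(0,6,Y):
RRRRRRYRR
RRRRRRRRR
RBRRRRRRR
RRRRRRRRR
RRRRRRRGR
YRRRKKKRR
After op 5 paint(0,7,R):
RRRRRRYRR
RRRRRRRRR
RBRRRRRRR
RRRRRRRRR
RRRRRRRGR
YRRRKKKRR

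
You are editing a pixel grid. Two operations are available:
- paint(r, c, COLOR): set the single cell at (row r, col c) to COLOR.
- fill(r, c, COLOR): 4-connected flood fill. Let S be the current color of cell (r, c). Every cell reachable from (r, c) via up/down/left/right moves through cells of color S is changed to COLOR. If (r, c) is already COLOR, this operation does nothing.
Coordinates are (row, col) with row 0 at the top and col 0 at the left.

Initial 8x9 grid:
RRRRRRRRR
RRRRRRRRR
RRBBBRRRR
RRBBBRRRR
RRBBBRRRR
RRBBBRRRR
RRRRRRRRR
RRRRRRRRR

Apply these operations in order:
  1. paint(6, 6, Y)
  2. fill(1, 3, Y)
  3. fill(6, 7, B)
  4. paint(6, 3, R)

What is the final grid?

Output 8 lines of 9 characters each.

After op 1 paint(6,6,Y):
RRRRRRRRR
RRRRRRRRR
RRBBBRRRR
RRBBBRRRR
RRBBBRRRR
RRBBBRRRR
RRRRRRYRR
RRRRRRRRR
After op 2 fill(1,3,Y) [59 cells changed]:
YYYYYYYYY
YYYYYYYYY
YYBBBYYYY
YYBBBYYYY
YYBBBYYYY
YYBBBYYYY
YYYYYYYYY
YYYYYYYYY
After op 3 fill(6,7,B) [60 cells changed]:
BBBBBBBBB
BBBBBBBBB
BBBBBBBBB
BBBBBBBBB
BBBBBBBBB
BBBBBBBBB
BBBBBBBBB
BBBBBBBBB
After op 4 paint(6,3,R):
BBBBBBBBB
BBBBBBBBB
BBBBBBBBB
BBBBBBBBB
BBBBBBBBB
BBBBBBBBB
BBBRBBBBB
BBBBBBBBB

Answer: BBBBBBBBB
BBBBBBBBB
BBBBBBBBB
BBBBBBBBB
BBBBBBBBB
BBBBBBBBB
BBBRBBBBB
BBBBBBBBB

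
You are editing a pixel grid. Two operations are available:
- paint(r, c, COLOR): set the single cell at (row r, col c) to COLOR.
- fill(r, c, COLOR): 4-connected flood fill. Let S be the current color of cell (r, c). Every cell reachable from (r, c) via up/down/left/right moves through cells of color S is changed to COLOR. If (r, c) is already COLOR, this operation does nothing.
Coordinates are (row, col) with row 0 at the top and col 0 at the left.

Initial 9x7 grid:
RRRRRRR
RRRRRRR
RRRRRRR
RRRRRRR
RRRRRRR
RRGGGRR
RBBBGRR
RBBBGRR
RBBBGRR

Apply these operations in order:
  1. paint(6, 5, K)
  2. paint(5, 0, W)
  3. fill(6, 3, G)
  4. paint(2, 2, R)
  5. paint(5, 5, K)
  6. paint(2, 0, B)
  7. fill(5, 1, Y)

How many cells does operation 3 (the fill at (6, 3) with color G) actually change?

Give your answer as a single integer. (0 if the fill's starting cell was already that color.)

After op 1 paint(6,5,K):
RRRRRRR
RRRRRRR
RRRRRRR
RRRRRRR
RRRRRRR
RRGGGRR
RBBBGKR
RBBBGRR
RBBBGRR
After op 2 paint(5,0,W):
RRRRRRR
RRRRRRR
RRRRRRR
RRRRRRR
RRRRRRR
WRGGGRR
RBBBGKR
RBBBGRR
RBBBGRR
After op 3 fill(6,3,G) [9 cells changed]:
RRRRRRR
RRRRRRR
RRRRRRR
RRRRRRR
RRRRRRR
WRGGGRR
RGGGGKR
RGGGGRR
RGGGGRR

Answer: 9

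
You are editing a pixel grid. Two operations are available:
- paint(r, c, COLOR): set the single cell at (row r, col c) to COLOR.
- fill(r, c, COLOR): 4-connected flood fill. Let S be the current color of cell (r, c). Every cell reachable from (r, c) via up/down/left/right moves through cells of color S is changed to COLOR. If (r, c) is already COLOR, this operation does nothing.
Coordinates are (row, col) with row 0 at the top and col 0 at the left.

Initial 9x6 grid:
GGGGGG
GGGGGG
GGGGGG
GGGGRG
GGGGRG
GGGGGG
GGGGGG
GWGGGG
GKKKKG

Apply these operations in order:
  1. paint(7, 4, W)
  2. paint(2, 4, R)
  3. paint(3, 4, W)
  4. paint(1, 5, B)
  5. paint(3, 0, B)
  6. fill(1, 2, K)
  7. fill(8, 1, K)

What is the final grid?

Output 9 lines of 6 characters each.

Answer: KKKKKK
KKKKKB
KKKKRK
BKKKWK
KKKKRK
KKKKKK
KKKKKK
KWKKWK
KKKKKK

Derivation:
After op 1 paint(7,4,W):
GGGGGG
GGGGGG
GGGGGG
GGGGRG
GGGGRG
GGGGGG
GGGGGG
GWGGWG
GKKKKG
After op 2 paint(2,4,R):
GGGGGG
GGGGGG
GGGGRG
GGGGRG
GGGGRG
GGGGGG
GGGGGG
GWGGWG
GKKKKG
After op 3 paint(3,4,W):
GGGGGG
GGGGGG
GGGGRG
GGGGWG
GGGGRG
GGGGGG
GGGGGG
GWGGWG
GKKKKG
After op 4 paint(1,5,B):
GGGGGG
GGGGGB
GGGGRG
GGGGWG
GGGGRG
GGGGGG
GGGGGG
GWGGWG
GKKKKG
After op 5 paint(3,0,B):
GGGGGG
GGGGGB
GGGGRG
BGGGWG
GGGGRG
GGGGGG
GGGGGG
GWGGWG
GKKKKG
After op 6 fill(1,2,K) [43 cells changed]:
KKKKKK
KKKKKB
KKKKRK
BKKKWK
KKKKRK
KKKKKK
KKKKKK
KWKKWK
KKKKKK
After op 7 fill(8,1,K) [0 cells changed]:
KKKKKK
KKKKKB
KKKKRK
BKKKWK
KKKKRK
KKKKKK
KKKKKK
KWKKWK
KKKKKK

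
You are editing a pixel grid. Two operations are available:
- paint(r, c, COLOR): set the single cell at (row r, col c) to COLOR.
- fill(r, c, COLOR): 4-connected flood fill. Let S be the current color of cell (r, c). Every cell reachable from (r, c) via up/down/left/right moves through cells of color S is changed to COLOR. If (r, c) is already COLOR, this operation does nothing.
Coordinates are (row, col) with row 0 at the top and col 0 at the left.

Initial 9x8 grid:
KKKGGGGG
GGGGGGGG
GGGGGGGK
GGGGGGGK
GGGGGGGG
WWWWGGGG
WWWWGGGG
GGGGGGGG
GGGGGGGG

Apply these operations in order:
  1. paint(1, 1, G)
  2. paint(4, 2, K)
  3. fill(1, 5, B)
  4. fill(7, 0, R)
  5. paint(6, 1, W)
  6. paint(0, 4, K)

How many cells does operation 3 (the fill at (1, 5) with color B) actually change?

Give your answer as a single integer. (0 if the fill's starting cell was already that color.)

After op 1 paint(1,1,G):
KKKGGGGG
GGGGGGGG
GGGGGGGK
GGGGGGGK
GGGGGGGG
WWWWGGGG
WWWWGGGG
GGGGGGGG
GGGGGGGG
After op 2 paint(4,2,K):
KKKGGGGG
GGGGGGGG
GGGGGGGK
GGGGGGGK
GGKGGGGG
WWWWGGGG
WWWWGGGG
GGGGGGGG
GGGGGGGG
After op 3 fill(1,5,B) [58 cells changed]:
KKKBBBBB
BBBBBBBB
BBBBBBBK
BBBBBBBK
BBKBBBBB
WWWWBBBB
WWWWBBBB
BBBBBBBB
BBBBBBBB

Answer: 58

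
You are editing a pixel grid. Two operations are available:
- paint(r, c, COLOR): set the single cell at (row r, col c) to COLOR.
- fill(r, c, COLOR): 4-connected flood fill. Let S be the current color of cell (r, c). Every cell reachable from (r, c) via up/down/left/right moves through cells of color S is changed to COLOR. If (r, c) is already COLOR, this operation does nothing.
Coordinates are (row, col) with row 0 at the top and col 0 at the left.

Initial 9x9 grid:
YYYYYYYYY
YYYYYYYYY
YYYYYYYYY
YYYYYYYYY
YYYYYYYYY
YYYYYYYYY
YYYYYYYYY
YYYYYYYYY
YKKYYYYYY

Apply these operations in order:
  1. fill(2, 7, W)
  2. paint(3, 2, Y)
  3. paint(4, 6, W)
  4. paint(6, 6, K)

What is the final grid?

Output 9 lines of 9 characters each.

Answer: WWWWWWWWW
WWWWWWWWW
WWWWWWWWW
WWYWWWWWW
WWWWWWWWW
WWWWWWWWW
WWWWWWKWW
WWWWWWWWW
WKKWWWWWW

Derivation:
After op 1 fill(2,7,W) [79 cells changed]:
WWWWWWWWW
WWWWWWWWW
WWWWWWWWW
WWWWWWWWW
WWWWWWWWW
WWWWWWWWW
WWWWWWWWW
WWWWWWWWW
WKKWWWWWW
After op 2 paint(3,2,Y):
WWWWWWWWW
WWWWWWWWW
WWWWWWWWW
WWYWWWWWW
WWWWWWWWW
WWWWWWWWW
WWWWWWWWW
WWWWWWWWW
WKKWWWWWW
After op 3 paint(4,6,W):
WWWWWWWWW
WWWWWWWWW
WWWWWWWWW
WWYWWWWWW
WWWWWWWWW
WWWWWWWWW
WWWWWWWWW
WWWWWWWWW
WKKWWWWWW
After op 4 paint(6,6,K):
WWWWWWWWW
WWWWWWWWW
WWWWWWWWW
WWYWWWWWW
WWWWWWWWW
WWWWWWWWW
WWWWWWKWW
WWWWWWWWW
WKKWWWWWW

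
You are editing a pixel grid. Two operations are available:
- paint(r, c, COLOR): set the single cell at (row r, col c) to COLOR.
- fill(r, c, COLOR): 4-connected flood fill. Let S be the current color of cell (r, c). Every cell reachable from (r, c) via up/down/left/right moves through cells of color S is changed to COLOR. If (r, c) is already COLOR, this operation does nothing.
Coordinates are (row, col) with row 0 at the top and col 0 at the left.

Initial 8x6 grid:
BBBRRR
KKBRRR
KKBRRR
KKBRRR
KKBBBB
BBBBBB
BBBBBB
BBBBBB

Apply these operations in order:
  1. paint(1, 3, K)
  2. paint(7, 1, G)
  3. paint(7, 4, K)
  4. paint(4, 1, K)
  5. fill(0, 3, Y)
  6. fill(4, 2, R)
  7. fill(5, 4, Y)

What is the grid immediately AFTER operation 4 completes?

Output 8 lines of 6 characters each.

Answer: BBBRRR
KKBKRR
KKBRRR
KKBRRR
KKBBBB
BBBBBB
BBBBBB
BGBBKB

Derivation:
After op 1 paint(1,3,K):
BBBRRR
KKBKRR
KKBRRR
KKBRRR
KKBBBB
BBBBBB
BBBBBB
BBBBBB
After op 2 paint(7,1,G):
BBBRRR
KKBKRR
KKBRRR
KKBRRR
KKBBBB
BBBBBB
BBBBBB
BGBBBB
After op 3 paint(7,4,K):
BBBRRR
KKBKRR
KKBRRR
KKBRRR
KKBBBB
BBBBBB
BBBBBB
BGBBKB
After op 4 paint(4,1,K):
BBBRRR
KKBKRR
KKBRRR
KKBRRR
KKBBBB
BBBBBB
BBBBBB
BGBBKB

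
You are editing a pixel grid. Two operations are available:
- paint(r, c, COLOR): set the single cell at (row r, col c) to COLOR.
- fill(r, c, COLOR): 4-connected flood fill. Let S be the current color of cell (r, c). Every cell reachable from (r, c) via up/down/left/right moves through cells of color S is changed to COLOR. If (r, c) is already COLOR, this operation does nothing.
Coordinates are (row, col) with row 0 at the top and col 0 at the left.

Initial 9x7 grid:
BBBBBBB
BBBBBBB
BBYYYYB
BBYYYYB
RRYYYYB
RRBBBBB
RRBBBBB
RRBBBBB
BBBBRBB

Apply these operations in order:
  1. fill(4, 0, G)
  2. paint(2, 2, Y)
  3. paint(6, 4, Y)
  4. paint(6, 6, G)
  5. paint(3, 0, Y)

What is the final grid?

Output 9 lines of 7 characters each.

Answer: BBBBBBB
BBBBBBB
BBYYYYB
YBYYYYB
GGYYYYB
GGBBBBB
GGBBYBG
GGBBBBB
BBBBRBB

Derivation:
After op 1 fill(4,0,G) [8 cells changed]:
BBBBBBB
BBBBBBB
BBYYYYB
BBYYYYB
GGYYYYB
GGBBBBB
GGBBBBB
GGBBBBB
BBBBRBB
After op 2 paint(2,2,Y):
BBBBBBB
BBBBBBB
BBYYYYB
BBYYYYB
GGYYYYB
GGBBBBB
GGBBBBB
GGBBBBB
BBBBRBB
After op 3 paint(6,4,Y):
BBBBBBB
BBBBBBB
BBYYYYB
BBYYYYB
GGYYYYB
GGBBBBB
GGBBYBB
GGBBBBB
BBBBRBB
After op 4 paint(6,6,G):
BBBBBBB
BBBBBBB
BBYYYYB
BBYYYYB
GGYYYYB
GGBBBBB
GGBBYBG
GGBBBBB
BBBBRBB
After op 5 paint(3,0,Y):
BBBBBBB
BBBBBBB
BBYYYYB
YBYYYYB
GGYYYYB
GGBBBBB
GGBBYBG
GGBBBBB
BBBBRBB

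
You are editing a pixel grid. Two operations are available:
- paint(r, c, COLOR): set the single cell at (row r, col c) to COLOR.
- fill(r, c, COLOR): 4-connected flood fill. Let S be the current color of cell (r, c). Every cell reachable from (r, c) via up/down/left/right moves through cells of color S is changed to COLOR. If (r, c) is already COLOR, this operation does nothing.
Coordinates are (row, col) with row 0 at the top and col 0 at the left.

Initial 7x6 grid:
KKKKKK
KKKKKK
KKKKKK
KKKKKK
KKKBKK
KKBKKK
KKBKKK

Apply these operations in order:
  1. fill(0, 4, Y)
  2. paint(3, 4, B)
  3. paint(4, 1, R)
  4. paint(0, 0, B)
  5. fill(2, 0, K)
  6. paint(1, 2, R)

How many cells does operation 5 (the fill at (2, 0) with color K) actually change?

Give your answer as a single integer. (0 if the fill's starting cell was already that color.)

Answer: 36

Derivation:
After op 1 fill(0,4,Y) [39 cells changed]:
YYYYYY
YYYYYY
YYYYYY
YYYYYY
YYYBYY
YYBYYY
YYBYYY
After op 2 paint(3,4,B):
YYYYYY
YYYYYY
YYYYYY
YYYYBY
YYYBYY
YYBYYY
YYBYYY
After op 3 paint(4,1,R):
YYYYYY
YYYYYY
YYYYYY
YYYYBY
YRYBYY
YYBYYY
YYBYYY
After op 4 paint(0,0,B):
BYYYYY
YYYYYY
YYYYYY
YYYYBY
YRYBYY
YYBYYY
YYBYYY
After op 5 fill(2,0,K) [36 cells changed]:
BKKKKK
KKKKKK
KKKKKK
KKKKBK
KRKBKK
KKBKKK
KKBKKK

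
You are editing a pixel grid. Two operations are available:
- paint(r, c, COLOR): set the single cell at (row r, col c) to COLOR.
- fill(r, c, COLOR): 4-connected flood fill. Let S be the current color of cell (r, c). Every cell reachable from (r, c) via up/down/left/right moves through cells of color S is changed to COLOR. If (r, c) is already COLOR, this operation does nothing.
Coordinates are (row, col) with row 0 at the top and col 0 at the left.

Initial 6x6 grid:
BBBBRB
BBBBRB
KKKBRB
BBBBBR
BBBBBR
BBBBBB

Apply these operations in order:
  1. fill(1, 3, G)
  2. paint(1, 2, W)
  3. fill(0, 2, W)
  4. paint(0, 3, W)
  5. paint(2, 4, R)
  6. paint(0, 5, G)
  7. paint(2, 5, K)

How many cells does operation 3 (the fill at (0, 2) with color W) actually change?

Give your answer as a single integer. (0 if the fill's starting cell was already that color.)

After op 1 fill(1,3,G) [25 cells changed]:
GGGGRB
GGGGRB
KKKGRB
GGGGGR
GGGGGR
GGGGGG
After op 2 paint(1,2,W):
GGGGRB
GGWGRB
KKKGRB
GGGGGR
GGGGGR
GGGGGG
After op 3 fill(0,2,W) [24 cells changed]:
WWWWRB
WWWWRB
KKKWRB
WWWWWR
WWWWWR
WWWWWW

Answer: 24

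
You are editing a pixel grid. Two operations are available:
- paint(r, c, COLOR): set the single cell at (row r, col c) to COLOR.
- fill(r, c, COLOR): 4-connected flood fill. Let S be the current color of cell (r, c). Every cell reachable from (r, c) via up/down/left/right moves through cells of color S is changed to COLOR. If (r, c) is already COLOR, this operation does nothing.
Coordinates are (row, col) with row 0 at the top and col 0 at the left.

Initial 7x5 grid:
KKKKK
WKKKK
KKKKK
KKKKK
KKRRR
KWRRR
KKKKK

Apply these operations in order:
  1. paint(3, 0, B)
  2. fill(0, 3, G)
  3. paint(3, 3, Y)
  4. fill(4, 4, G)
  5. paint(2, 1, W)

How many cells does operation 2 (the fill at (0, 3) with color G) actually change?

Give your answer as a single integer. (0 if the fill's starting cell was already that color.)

Answer: 26

Derivation:
After op 1 paint(3,0,B):
KKKKK
WKKKK
KKKKK
BKKKK
KKRRR
KWRRR
KKKKK
After op 2 fill(0,3,G) [26 cells changed]:
GGGGG
WGGGG
GGGGG
BGGGG
GGRRR
GWRRR
GGGGG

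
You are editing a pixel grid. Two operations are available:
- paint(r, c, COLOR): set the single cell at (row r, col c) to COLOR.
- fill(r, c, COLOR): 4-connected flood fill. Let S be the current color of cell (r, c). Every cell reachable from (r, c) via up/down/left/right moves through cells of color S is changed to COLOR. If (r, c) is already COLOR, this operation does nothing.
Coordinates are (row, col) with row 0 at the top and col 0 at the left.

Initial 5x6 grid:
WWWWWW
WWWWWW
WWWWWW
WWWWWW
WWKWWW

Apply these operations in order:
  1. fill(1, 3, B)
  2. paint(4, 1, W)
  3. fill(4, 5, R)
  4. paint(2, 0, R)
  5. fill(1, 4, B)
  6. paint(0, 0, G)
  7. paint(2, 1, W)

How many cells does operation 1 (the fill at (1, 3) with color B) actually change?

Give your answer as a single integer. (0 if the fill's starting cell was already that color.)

After op 1 fill(1,3,B) [29 cells changed]:
BBBBBB
BBBBBB
BBBBBB
BBBBBB
BBKBBB

Answer: 29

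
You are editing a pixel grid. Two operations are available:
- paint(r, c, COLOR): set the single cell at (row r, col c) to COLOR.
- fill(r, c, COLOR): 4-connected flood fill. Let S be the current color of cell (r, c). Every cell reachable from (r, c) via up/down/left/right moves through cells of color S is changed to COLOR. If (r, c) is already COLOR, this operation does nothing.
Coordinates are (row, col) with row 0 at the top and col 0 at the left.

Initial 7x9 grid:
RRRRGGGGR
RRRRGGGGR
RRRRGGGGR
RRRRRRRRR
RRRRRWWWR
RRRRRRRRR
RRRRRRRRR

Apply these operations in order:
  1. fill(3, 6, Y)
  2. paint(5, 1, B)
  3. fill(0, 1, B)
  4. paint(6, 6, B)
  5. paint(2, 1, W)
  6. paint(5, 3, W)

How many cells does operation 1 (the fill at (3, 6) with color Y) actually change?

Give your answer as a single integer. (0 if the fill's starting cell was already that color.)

Answer: 48

Derivation:
After op 1 fill(3,6,Y) [48 cells changed]:
YYYYGGGGY
YYYYGGGGY
YYYYGGGGY
YYYYYYYYY
YYYYYWWWY
YYYYYYYYY
YYYYYYYYY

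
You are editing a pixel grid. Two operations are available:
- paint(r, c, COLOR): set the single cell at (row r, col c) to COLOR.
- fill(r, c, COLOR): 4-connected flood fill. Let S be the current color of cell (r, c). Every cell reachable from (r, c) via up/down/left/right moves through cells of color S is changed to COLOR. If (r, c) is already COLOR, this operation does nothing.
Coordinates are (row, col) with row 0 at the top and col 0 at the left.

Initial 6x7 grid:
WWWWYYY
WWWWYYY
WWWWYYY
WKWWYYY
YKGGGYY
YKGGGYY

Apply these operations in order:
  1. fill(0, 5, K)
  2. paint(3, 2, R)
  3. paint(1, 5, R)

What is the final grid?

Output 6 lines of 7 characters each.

After op 1 fill(0,5,K) [16 cells changed]:
WWWWKKK
WWWWKKK
WWWWKKK
WKWWKKK
YKGGGKK
YKGGGKK
After op 2 paint(3,2,R):
WWWWKKK
WWWWKKK
WWWWKKK
WKRWKKK
YKGGGKK
YKGGGKK
After op 3 paint(1,5,R):
WWWWKKK
WWWWKRK
WWWWKKK
WKRWKKK
YKGGGKK
YKGGGKK

Answer: WWWWKKK
WWWWKRK
WWWWKKK
WKRWKKK
YKGGGKK
YKGGGKK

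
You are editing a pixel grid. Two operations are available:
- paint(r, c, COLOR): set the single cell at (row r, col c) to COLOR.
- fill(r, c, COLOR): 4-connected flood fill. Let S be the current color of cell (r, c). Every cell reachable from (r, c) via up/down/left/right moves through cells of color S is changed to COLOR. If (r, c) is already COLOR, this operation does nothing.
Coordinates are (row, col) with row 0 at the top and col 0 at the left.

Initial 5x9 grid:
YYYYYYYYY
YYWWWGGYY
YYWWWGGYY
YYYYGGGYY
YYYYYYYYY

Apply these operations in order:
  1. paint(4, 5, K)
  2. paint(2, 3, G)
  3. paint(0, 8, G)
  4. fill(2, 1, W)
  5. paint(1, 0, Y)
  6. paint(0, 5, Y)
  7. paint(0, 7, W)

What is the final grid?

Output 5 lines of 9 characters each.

Answer: WWWWWYWWG
YWWWWGGWW
WWWGWGGWW
WWWWGGGWW
WWWWWKWWW

Derivation:
After op 1 paint(4,5,K):
YYYYYYYYY
YYWWWGGYY
YYWWWGGYY
YYYYGGGYY
YYYYYKYYY
After op 2 paint(2,3,G):
YYYYYYYYY
YYWWWGGYY
YYWGWGGYY
YYYYGGGYY
YYYYYKYYY
After op 3 paint(0,8,G):
YYYYYYYYG
YYWWWGGYY
YYWGWGGYY
YYYYGGGYY
YYYYYKYYY
After op 4 fill(2,1,W) [30 cells changed]:
WWWWWWWWG
WWWWWGGWW
WWWGWGGWW
WWWWGGGWW
WWWWWKWWW
After op 5 paint(1,0,Y):
WWWWWWWWG
YWWWWGGWW
WWWGWGGWW
WWWWGGGWW
WWWWWKWWW
After op 6 paint(0,5,Y):
WWWWWYWWG
YWWWWGGWW
WWWGWGGWW
WWWWGGGWW
WWWWWKWWW
After op 7 paint(0,7,W):
WWWWWYWWG
YWWWWGGWW
WWWGWGGWW
WWWWGGGWW
WWWWWKWWW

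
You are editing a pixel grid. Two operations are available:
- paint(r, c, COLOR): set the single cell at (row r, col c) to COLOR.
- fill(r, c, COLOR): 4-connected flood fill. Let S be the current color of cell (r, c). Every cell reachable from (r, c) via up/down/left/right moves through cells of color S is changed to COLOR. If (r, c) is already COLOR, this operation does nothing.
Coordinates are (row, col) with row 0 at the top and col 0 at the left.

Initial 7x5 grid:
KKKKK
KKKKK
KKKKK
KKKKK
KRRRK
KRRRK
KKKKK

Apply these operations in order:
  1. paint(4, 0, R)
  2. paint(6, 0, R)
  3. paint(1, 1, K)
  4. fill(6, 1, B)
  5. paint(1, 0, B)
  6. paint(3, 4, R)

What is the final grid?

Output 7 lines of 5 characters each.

Answer: BBBBB
BBBBB
BBBBB
BBBBR
RRRRB
KRRRB
RBBBB

Derivation:
After op 1 paint(4,0,R):
KKKKK
KKKKK
KKKKK
KKKKK
RRRRK
KRRRK
KKKKK
After op 2 paint(6,0,R):
KKKKK
KKKKK
KKKKK
KKKKK
RRRRK
KRRRK
RKKKK
After op 3 paint(1,1,K):
KKKKK
KKKKK
KKKKK
KKKKK
RRRRK
KRRRK
RKKKK
After op 4 fill(6,1,B) [26 cells changed]:
BBBBB
BBBBB
BBBBB
BBBBB
RRRRB
KRRRB
RBBBB
After op 5 paint(1,0,B):
BBBBB
BBBBB
BBBBB
BBBBB
RRRRB
KRRRB
RBBBB
After op 6 paint(3,4,R):
BBBBB
BBBBB
BBBBB
BBBBR
RRRRB
KRRRB
RBBBB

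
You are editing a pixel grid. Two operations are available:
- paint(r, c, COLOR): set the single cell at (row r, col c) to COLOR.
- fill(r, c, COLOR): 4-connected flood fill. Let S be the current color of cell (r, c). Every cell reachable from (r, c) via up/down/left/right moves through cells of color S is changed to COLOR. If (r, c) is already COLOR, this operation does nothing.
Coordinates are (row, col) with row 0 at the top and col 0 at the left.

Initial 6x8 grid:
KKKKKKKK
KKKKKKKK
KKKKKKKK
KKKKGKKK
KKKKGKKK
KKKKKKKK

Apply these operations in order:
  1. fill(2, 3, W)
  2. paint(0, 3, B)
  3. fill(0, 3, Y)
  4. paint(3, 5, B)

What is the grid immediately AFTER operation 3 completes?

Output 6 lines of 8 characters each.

Answer: WWWYWWWW
WWWWWWWW
WWWWWWWW
WWWWGWWW
WWWWGWWW
WWWWWWWW

Derivation:
After op 1 fill(2,3,W) [46 cells changed]:
WWWWWWWW
WWWWWWWW
WWWWWWWW
WWWWGWWW
WWWWGWWW
WWWWWWWW
After op 2 paint(0,3,B):
WWWBWWWW
WWWWWWWW
WWWWWWWW
WWWWGWWW
WWWWGWWW
WWWWWWWW
After op 3 fill(0,3,Y) [1 cells changed]:
WWWYWWWW
WWWWWWWW
WWWWWWWW
WWWWGWWW
WWWWGWWW
WWWWWWWW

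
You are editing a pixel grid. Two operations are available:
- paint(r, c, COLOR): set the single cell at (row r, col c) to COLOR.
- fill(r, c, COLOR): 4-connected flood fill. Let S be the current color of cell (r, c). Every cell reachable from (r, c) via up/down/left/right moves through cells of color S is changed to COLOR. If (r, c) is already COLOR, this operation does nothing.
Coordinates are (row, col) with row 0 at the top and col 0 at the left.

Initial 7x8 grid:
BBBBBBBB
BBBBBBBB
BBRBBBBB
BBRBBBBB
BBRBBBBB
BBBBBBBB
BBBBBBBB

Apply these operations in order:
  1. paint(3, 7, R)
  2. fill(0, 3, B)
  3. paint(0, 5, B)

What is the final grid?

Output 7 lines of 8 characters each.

After op 1 paint(3,7,R):
BBBBBBBB
BBBBBBBB
BBRBBBBB
BBRBBBBR
BBRBBBBB
BBBBBBBB
BBBBBBBB
After op 2 fill(0,3,B) [0 cells changed]:
BBBBBBBB
BBBBBBBB
BBRBBBBB
BBRBBBBR
BBRBBBBB
BBBBBBBB
BBBBBBBB
After op 3 paint(0,5,B):
BBBBBBBB
BBBBBBBB
BBRBBBBB
BBRBBBBR
BBRBBBBB
BBBBBBBB
BBBBBBBB

Answer: BBBBBBBB
BBBBBBBB
BBRBBBBB
BBRBBBBR
BBRBBBBB
BBBBBBBB
BBBBBBBB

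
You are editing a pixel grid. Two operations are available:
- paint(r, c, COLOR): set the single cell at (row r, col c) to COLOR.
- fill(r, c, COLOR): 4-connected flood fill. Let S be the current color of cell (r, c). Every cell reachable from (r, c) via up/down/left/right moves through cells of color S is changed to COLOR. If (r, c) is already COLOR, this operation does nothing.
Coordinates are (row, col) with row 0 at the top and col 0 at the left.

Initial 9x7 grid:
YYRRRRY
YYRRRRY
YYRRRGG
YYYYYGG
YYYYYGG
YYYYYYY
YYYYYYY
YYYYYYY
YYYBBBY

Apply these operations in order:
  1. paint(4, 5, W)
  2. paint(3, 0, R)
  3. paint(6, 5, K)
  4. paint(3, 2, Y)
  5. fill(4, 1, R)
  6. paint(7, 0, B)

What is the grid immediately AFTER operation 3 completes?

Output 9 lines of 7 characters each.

After op 1 paint(4,5,W):
YYRRRRY
YYRRRRY
YYRRRGG
YYYYYGG
YYYYYWG
YYYYYYY
YYYYYYY
YYYYYYY
YYYBBBY
After op 2 paint(3,0,R):
YYRRRRY
YYRRRRY
YYRRRGG
RYYYYGG
YYYYYWG
YYYYYYY
YYYYYYY
YYYYYYY
YYYBBBY
After op 3 paint(6,5,K):
YYRRRRY
YYRRRRY
YYRRRGG
RYYYYGG
YYYYYWG
YYYYYYY
YYYYYKY
YYYYYYY
YYYBBBY

Answer: YYRRRRY
YYRRRRY
YYRRRGG
RYYYYGG
YYYYYWG
YYYYYYY
YYYYYKY
YYYYYYY
YYYBBBY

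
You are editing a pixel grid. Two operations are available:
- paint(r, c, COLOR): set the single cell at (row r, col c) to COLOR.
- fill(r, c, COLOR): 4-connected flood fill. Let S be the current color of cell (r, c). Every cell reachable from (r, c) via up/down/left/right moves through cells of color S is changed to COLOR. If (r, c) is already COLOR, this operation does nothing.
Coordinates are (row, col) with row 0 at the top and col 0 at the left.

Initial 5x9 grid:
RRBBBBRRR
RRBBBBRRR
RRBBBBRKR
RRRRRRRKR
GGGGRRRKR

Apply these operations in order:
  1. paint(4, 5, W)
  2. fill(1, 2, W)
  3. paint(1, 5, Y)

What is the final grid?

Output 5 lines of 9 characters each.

After op 1 paint(4,5,W):
RRBBBBRRR
RRBBBBRRR
RRBBBBRKR
RRRRRRRKR
GGGGRWRKR
After op 2 fill(1,2,W) [12 cells changed]:
RRWWWWRRR
RRWWWWRRR
RRWWWWRKR
RRRRRRRKR
GGGGRWRKR
After op 3 paint(1,5,Y):
RRWWWWRRR
RRWWWYRRR
RRWWWWRKR
RRRRRRRKR
GGGGRWRKR

Answer: RRWWWWRRR
RRWWWYRRR
RRWWWWRKR
RRRRRRRKR
GGGGRWRKR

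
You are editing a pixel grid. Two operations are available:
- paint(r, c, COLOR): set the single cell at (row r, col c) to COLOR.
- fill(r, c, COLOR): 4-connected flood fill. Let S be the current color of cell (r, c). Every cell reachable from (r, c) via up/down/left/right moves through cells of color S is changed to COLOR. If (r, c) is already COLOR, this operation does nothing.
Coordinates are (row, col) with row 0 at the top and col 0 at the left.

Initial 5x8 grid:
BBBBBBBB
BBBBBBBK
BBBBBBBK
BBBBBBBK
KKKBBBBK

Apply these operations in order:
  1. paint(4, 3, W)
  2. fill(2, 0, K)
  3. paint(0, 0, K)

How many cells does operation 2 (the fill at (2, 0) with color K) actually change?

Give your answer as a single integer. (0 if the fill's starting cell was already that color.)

After op 1 paint(4,3,W):
BBBBBBBB
BBBBBBBK
BBBBBBBK
BBBBBBBK
KKKWBBBK
After op 2 fill(2,0,K) [32 cells changed]:
KKKKKKKK
KKKKKKKK
KKKKKKKK
KKKKKKKK
KKKWKKKK

Answer: 32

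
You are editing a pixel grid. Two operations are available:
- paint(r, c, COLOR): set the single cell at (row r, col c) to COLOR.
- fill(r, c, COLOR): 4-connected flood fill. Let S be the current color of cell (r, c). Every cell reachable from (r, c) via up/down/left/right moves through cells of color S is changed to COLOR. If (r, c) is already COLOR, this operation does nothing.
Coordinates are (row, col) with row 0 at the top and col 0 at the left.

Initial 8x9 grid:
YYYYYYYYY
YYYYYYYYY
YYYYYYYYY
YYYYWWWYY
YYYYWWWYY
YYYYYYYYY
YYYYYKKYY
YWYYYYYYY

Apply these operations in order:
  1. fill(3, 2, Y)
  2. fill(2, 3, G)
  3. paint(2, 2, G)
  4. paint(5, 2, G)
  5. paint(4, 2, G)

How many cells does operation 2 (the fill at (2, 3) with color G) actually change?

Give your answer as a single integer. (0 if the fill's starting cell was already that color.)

Answer: 63

Derivation:
After op 1 fill(3,2,Y) [0 cells changed]:
YYYYYYYYY
YYYYYYYYY
YYYYYYYYY
YYYYWWWYY
YYYYWWWYY
YYYYYYYYY
YYYYYKKYY
YWYYYYYYY
After op 2 fill(2,3,G) [63 cells changed]:
GGGGGGGGG
GGGGGGGGG
GGGGGGGGG
GGGGWWWGG
GGGGWWWGG
GGGGGGGGG
GGGGGKKGG
GWGGGGGGG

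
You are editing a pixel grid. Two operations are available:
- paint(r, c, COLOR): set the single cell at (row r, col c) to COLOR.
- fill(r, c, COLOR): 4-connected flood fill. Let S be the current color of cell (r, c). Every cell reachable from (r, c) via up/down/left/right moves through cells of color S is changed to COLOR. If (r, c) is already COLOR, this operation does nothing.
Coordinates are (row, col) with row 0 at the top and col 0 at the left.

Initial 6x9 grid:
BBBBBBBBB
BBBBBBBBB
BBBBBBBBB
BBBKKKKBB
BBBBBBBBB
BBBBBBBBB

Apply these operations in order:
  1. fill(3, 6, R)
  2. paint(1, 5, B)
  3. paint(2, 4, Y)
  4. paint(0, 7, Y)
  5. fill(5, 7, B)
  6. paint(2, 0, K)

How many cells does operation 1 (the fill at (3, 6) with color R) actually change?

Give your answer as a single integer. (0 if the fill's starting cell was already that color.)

Answer: 4

Derivation:
After op 1 fill(3,6,R) [4 cells changed]:
BBBBBBBBB
BBBBBBBBB
BBBBBBBBB
BBBRRRRBB
BBBBBBBBB
BBBBBBBBB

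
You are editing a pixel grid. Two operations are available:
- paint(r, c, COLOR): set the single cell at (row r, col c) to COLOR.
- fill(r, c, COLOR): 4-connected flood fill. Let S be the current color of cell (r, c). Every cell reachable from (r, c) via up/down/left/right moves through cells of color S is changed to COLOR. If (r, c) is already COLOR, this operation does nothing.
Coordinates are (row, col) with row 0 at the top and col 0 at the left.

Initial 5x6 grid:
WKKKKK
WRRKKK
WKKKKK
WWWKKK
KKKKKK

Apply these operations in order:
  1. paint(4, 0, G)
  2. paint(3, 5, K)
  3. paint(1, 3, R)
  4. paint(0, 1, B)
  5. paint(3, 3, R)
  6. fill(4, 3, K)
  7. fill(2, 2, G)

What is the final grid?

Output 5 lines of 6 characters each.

After op 1 paint(4,0,G):
WKKKKK
WRRKKK
WKKKKK
WWWKKK
GKKKKK
After op 2 paint(3,5,K):
WKKKKK
WRRKKK
WKKKKK
WWWKKK
GKKKKK
After op 3 paint(1,3,R):
WKKKKK
WRRRKK
WKKKKK
WWWKKK
GKKKKK
After op 4 paint(0,1,B):
WBKKKK
WRRRKK
WKKKKK
WWWKKK
GKKKKK
After op 5 paint(3,3,R):
WBKKKK
WRRRKK
WKKKKK
WWWRKK
GKKKKK
After op 6 fill(4,3,K) [0 cells changed]:
WBKKKK
WRRRKK
WKKKKK
WWWRKK
GKKKKK
After op 7 fill(2,2,G) [18 cells changed]:
WBGGGG
WRRRGG
WGGGGG
WWWRGG
GGGGGG

Answer: WBGGGG
WRRRGG
WGGGGG
WWWRGG
GGGGGG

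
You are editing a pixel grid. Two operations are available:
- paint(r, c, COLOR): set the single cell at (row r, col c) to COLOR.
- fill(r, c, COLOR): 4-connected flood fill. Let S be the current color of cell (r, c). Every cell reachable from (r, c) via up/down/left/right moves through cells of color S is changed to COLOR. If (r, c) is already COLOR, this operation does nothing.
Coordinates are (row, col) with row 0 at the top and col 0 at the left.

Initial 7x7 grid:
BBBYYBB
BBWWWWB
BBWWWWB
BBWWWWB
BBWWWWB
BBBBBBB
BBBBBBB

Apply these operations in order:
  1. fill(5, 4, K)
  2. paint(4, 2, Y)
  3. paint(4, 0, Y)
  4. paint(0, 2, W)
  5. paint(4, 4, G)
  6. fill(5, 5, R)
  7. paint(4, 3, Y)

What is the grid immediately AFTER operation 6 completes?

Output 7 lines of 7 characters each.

After op 1 fill(5,4,K) [31 cells changed]:
KKKYYKK
KKWWWWK
KKWWWWK
KKWWWWK
KKWWWWK
KKKKKKK
KKKKKKK
After op 2 paint(4,2,Y):
KKKYYKK
KKWWWWK
KKWWWWK
KKWWWWK
KKYWWWK
KKKKKKK
KKKKKKK
After op 3 paint(4,0,Y):
KKKYYKK
KKWWWWK
KKWWWWK
KKWWWWK
YKYWWWK
KKKKKKK
KKKKKKK
After op 4 paint(0,2,W):
KKWYYKK
KKWWWWK
KKWWWWK
KKWWWWK
YKYWWWK
KKKKKKK
KKKKKKK
After op 5 paint(4,4,G):
KKWYYKK
KKWWWWK
KKWWWWK
KKWWWWK
YKYWGWK
KKKKKKK
KKKKKKK
After op 6 fill(5,5,R) [29 cells changed]:
RRWYYRR
RRWWWWR
RRWWWWR
RRWWWWR
YRYWGWR
RRRRRRR
RRRRRRR

Answer: RRWYYRR
RRWWWWR
RRWWWWR
RRWWWWR
YRYWGWR
RRRRRRR
RRRRRRR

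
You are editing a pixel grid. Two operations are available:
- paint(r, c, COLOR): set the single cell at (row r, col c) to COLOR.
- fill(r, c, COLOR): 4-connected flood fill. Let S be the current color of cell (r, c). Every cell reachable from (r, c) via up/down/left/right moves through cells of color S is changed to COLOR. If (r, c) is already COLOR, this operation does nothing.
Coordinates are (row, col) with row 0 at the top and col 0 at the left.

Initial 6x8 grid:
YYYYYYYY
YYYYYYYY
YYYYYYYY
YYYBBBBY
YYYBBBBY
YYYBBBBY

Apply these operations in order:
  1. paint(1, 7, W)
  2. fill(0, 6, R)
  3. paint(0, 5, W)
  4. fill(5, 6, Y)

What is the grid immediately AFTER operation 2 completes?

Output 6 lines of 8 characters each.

Answer: RRRRRRRR
RRRRRRRW
RRRRRRRR
RRRBBBBR
RRRBBBBR
RRRBBBBR

Derivation:
After op 1 paint(1,7,W):
YYYYYYYY
YYYYYYYW
YYYYYYYY
YYYBBBBY
YYYBBBBY
YYYBBBBY
After op 2 fill(0,6,R) [35 cells changed]:
RRRRRRRR
RRRRRRRW
RRRRRRRR
RRRBBBBR
RRRBBBBR
RRRBBBBR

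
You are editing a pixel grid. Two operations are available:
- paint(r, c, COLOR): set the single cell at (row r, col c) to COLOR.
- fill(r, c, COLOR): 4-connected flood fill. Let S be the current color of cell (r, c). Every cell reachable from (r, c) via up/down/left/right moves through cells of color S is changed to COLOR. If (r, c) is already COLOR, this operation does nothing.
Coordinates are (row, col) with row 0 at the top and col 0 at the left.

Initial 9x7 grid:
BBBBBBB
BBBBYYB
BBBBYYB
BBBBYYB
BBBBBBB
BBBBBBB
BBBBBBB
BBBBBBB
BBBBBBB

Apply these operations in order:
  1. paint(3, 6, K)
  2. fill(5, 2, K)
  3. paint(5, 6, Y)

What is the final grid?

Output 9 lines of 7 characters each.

After op 1 paint(3,6,K):
BBBBBBB
BBBBYYB
BBBBYYB
BBBBYYK
BBBBBBB
BBBBBBB
BBBBBBB
BBBBBBB
BBBBBBB
After op 2 fill(5,2,K) [56 cells changed]:
KKKKKKK
KKKKYYK
KKKKYYK
KKKKYYK
KKKKKKK
KKKKKKK
KKKKKKK
KKKKKKK
KKKKKKK
After op 3 paint(5,6,Y):
KKKKKKK
KKKKYYK
KKKKYYK
KKKKYYK
KKKKKKK
KKKKKKY
KKKKKKK
KKKKKKK
KKKKKKK

Answer: KKKKKKK
KKKKYYK
KKKKYYK
KKKKYYK
KKKKKKK
KKKKKKY
KKKKKKK
KKKKKKK
KKKKKKK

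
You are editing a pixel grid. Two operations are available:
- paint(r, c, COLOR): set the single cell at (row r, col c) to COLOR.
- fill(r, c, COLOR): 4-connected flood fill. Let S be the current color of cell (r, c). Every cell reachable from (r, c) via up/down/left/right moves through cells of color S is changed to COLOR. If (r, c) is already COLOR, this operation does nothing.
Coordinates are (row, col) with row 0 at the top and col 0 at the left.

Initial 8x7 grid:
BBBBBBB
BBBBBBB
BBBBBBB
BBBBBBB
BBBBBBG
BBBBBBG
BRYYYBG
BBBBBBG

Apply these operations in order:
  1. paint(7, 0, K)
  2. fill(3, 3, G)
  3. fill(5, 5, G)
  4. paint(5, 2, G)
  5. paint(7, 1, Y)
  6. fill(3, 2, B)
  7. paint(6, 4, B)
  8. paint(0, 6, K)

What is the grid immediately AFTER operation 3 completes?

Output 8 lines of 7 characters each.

Answer: GGGGGGG
GGGGGGG
GGGGGGG
GGGGGGG
GGGGGGG
GGGGGGG
GRYYYGG
KGGGGGG

Derivation:
After op 1 paint(7,0,K):
BBBBBBB
BBBBBBB
BBBBBBB
BBBBBBB
BBBBBBG
BBBBBBG
BRYYYBG
KBBBBBG
After op 2 fill(3,3,G) [47 cells changed]:
GGGGGGG
GGGGGGG
GGGGGGG
GGGGGGG
GGGGGGG
GGGGGGG
GRYYYGG
KGGGGGG
After op 3 fill(5,5,G) [0 cells changed]:
GGGGGGG
GGGGGGG
GGGGGGG
GGGGGGG
GGGGGGG
GGGGGGG
GRYYYGG
KGGGGGG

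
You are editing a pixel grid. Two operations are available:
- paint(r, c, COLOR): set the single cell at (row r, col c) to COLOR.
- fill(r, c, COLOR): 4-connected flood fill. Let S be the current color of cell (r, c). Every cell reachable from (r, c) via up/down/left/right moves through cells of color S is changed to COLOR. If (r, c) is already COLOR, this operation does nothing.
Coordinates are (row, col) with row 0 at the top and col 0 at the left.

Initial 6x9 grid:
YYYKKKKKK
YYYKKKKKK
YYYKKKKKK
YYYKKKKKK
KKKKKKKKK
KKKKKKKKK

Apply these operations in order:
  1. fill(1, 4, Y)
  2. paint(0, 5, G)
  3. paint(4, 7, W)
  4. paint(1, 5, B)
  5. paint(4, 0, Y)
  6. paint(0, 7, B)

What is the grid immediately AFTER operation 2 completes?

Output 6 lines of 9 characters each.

Answer: YYYYYGYYY
YYYYYYYYY
YYYYYYYYY
YYYYYYYYY
YYYYYYYYY
YYYYYYYYY

Derivation:
After op 1 fill(1,4,Y) [42 cells changed]:
YYYYYYYYY
YYYYYYYYY
YYYYYYYYY
YYYYYYYYY
YYYYYYYYY
YYYYYYYYY
After op 2 paint(0,5,G):
YYYYYGYYY
YYYYYYYYY
YYYYYYYYY
YYYYYYYYY
YYYYYYYYY
YYYYYYYYY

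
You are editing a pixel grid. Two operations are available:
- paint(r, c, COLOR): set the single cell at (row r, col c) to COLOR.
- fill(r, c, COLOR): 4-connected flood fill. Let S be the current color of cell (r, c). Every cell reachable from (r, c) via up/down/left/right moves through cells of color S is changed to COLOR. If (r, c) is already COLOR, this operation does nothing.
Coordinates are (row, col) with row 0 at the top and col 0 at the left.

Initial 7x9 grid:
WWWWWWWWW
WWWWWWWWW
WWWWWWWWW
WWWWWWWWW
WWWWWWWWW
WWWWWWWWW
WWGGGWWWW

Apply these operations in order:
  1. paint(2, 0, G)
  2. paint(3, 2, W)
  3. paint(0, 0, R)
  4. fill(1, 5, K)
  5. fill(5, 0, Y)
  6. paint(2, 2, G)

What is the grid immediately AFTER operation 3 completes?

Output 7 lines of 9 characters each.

Answer: RWWWWWWWW
WWWWWWWWW
GWWWWWWWW
WWWWWWWWW
WWWWWWWWW
WWWWWWWWW
WWGGGWWWW

Derivation:
After op 1 paint(2,0,G):
WWWWWWWWW
WWWWWWWWW
GWWWWWWWW
WWWWWWWWW
WWWWWWWWW
WWWWWWWWW
WWGGGWWWW
After op 2 paint(3,2,W):
WWWWWWWWW
WWWWWWWWW
GWWWWWWWW
WWWWWWWWW
WWWWWWWWW
WWWWWWWWW
WWGGGWWWW
After op 3 paint(0,0,R):
RWWWWWWWW
WWWWWWWWW
GWWWWWWWW
WWWWWWWWW
WWWWWWWWW
WWWWWWWWW
WWGGGWWWW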